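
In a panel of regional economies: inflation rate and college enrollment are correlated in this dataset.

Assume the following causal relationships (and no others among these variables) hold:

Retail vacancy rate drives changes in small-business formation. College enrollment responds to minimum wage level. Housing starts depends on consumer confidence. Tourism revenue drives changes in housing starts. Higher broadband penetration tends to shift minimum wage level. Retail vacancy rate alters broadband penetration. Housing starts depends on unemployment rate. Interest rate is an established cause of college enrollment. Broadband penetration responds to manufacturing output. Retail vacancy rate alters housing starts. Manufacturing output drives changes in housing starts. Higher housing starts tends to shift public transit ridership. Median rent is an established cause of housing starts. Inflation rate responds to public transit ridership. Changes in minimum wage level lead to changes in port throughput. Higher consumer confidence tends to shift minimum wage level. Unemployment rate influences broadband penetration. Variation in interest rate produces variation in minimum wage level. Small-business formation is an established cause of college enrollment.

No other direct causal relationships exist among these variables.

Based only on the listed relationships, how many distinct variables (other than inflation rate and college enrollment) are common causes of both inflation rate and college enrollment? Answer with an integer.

4

The common causes are: consumer confidence (to inflation rate via consumer confidence → housing starts → public transit ridership → inflation rate; to college enrollment via consumer confidence → minimum wage level → college enrollment); manufacturing output (to inflation rate via manufacturing output → housing starts → public transit ridership → inflation rate; to college enrollment via manufacturing output → broadband penetration → minimum wage level → college enrollment); retail vacancy rate (to inflation rate via retail vacancy rate → housing starts → public transit ridership → inflation rate; to college enrollment via retail vacancy rate → small-business formation → college enrollment); unemployment rate (to inflation rate via unemployment rate → housing starts → public transit ridership → inflation rate; to college enrollment via unemployment rate → broadband penetration → minimum wage level → college enrollment).
Every other variable lacks a causal path to at least one of inflation rate and college enrollment.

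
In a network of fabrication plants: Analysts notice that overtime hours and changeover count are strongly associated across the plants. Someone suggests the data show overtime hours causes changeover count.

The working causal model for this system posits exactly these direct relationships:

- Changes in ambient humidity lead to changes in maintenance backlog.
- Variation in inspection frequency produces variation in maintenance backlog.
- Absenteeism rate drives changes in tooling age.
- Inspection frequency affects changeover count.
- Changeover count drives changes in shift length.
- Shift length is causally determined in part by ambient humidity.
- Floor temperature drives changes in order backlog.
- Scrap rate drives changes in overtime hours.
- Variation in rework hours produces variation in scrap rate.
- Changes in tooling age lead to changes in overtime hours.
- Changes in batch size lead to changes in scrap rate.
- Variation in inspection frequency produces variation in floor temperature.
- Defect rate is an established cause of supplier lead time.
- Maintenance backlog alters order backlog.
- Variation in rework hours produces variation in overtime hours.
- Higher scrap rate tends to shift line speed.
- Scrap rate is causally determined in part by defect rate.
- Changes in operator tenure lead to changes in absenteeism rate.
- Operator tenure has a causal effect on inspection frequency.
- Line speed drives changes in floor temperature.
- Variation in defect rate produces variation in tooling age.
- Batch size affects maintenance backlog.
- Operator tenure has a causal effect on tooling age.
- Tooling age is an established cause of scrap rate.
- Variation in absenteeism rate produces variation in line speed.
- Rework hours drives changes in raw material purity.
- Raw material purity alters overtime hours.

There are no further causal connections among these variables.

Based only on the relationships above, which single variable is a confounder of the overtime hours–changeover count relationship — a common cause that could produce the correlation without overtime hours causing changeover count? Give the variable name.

Operator tenure has a causal path to overtime hours (operator tenure → tooling age → overtime hours) and a separate causal path to changeover count (operator tenure → inspection frequency → changeover count), so it is a common cause of both.
No stated relationship gives overtime hours a causal route to changeover count, so the correlation is explained by the shared upstream cause rather than a direct effect.

operator tenure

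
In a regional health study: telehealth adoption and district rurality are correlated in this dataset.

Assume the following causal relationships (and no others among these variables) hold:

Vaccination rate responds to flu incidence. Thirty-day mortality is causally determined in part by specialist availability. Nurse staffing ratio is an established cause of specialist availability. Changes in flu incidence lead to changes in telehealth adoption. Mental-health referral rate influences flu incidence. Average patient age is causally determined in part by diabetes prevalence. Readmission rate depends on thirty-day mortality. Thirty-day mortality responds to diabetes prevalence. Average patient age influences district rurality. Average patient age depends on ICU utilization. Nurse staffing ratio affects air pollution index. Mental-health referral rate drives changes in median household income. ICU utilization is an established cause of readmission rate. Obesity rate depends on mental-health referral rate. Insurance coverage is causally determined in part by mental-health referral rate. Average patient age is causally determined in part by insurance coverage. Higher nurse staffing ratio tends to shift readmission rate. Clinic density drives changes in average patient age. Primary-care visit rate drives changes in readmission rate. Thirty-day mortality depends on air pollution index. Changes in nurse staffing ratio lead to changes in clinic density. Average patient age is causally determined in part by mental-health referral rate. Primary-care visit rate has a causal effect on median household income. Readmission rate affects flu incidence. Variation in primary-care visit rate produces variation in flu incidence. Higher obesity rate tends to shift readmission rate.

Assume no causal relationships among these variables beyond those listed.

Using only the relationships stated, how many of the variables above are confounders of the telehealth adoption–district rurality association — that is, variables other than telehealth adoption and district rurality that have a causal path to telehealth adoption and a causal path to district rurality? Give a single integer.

4

The common causes are: ICU utilization (to telehealth adoption via ICU utilization → readmission rate → flu incidence → telehealth adoption; to district rurality via ICU utilization → average patient age → district rurality); diabetes prevalence (to telehealth adoption via diabetes prevalence → thirty-day mortality → readmission rate → flu incidence → telehealth adoption; to district rurality via diabetes prevalence → average patient age → district rurality); mental-health referral rate (to telehealth adoption via mental-health referral rate → flu incidence → telehealth adoption; to district rurality via mental-health referral rate → average patient age → district rurality); nurse staffing ratio (to telehealth adoption via nurse staffing ratio → readmission rate → flu incidence → telehealth adoption; to district rurality via nurse staffing ratio → clinic density → average patient age → district rurality).
Every other variable lacks a causal path to at least one of telehealth adoption and district rurality.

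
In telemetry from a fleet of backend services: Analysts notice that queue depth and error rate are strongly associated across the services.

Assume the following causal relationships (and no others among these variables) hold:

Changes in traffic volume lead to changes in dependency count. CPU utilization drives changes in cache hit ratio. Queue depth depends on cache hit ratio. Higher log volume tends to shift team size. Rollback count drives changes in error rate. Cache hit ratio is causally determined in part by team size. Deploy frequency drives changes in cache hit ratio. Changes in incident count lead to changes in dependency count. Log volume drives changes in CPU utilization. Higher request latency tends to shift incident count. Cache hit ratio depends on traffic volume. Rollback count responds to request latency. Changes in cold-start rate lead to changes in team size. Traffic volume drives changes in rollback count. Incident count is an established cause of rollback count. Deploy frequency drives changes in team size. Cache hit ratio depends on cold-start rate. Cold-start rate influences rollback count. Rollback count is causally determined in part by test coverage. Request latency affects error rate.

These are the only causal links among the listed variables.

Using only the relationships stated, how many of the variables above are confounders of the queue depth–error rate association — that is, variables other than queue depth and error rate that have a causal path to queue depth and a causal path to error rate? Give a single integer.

The common causes are: cold-start rate (to queue depth via cold-start rate → cache hit ratio → queue depth; to error rate via cold-start rate → rollback count → error rate); traffic volume (to queue depth via traffic volume → cache hit ratio → queue depth; to error rate via traffic volume → rollback count → error rate).
Every other variable lacks a causal path to at least one of queue depth and error rate.

2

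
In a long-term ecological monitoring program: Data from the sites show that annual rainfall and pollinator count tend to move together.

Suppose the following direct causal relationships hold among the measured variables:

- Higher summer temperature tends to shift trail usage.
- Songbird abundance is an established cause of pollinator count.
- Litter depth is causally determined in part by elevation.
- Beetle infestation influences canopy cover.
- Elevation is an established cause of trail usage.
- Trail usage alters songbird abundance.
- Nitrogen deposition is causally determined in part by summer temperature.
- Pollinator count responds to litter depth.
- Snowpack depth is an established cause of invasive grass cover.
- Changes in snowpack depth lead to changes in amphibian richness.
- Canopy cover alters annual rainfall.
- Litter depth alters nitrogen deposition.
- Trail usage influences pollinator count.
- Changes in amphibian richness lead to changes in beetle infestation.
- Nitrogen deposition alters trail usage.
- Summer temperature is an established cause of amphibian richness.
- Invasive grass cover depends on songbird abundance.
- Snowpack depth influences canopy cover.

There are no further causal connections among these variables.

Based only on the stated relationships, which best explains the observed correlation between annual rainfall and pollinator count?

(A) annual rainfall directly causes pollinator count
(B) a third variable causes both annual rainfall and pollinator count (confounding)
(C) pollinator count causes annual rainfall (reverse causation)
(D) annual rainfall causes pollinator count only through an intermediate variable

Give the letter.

B

Summer temperature causes annual rainfall (summer temperature → amphibian richness → beetle infestation → canopy cover → annual rainfall) and pollinator count (summer temperature → trail usage → pollinator count) — a common cause creating the correlation.
There is no stated path from annual rainfall to pollinator count or from pollinator count to annual rainfall, so neither direct nor reverse causation applies.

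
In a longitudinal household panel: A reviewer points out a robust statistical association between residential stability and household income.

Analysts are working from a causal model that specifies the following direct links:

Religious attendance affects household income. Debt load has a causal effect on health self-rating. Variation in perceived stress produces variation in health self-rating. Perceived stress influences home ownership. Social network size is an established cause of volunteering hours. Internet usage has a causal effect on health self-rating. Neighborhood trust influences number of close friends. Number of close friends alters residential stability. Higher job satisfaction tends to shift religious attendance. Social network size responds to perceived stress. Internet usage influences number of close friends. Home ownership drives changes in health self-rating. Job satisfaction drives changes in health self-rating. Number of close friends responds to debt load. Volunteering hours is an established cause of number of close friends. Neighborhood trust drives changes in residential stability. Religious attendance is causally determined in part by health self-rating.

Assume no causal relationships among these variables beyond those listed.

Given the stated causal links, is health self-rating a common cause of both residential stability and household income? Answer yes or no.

Health self-rating has no stated causal path to residential stability. A confounder must cause both variables, so health self-rating does not qualify.

no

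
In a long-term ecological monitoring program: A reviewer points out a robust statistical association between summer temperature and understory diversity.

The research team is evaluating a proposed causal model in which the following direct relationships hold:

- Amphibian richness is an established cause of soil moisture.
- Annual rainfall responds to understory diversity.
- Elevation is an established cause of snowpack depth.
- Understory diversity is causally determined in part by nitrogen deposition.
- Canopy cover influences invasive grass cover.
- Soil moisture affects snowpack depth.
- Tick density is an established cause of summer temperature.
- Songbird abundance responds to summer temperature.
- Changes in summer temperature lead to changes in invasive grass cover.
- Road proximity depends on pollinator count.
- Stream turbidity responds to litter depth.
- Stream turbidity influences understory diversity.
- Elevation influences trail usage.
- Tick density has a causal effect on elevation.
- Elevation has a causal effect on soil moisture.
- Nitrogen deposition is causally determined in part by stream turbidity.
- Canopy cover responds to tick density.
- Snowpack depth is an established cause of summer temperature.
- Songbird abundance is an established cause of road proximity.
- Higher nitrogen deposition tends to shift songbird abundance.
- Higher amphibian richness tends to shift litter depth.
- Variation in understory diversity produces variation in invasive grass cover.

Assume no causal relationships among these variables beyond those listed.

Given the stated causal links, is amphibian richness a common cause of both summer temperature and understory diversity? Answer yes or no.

yes

Amphibian richness has a causal path to summer temperature (amphibian richness → soil moisture → snowpack depth → summer temperature) and to understory diversity (amphibian richness → litter depth → stream turbidity → understory diversity), so it is a common cause of both — a confounder.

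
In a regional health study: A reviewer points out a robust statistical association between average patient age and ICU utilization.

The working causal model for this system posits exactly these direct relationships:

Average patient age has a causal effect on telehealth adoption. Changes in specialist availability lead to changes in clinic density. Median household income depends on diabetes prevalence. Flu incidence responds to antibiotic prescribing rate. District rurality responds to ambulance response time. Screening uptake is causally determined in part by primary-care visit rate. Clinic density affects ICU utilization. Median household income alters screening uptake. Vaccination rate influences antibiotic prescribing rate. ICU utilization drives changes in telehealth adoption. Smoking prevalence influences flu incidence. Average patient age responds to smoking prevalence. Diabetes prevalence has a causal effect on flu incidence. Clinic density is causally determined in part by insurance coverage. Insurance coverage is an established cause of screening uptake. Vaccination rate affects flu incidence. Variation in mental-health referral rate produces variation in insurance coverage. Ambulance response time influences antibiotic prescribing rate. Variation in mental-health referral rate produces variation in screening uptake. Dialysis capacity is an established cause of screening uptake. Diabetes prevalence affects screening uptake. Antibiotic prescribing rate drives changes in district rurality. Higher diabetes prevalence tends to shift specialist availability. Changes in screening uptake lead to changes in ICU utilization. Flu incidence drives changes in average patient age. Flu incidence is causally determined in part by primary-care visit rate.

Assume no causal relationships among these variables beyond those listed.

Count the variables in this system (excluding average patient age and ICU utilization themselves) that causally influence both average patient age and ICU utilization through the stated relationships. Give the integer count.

The common causes are: diabetes prevalence (to average patient age via diabetes prevalence → flu incidence → average patient age; to ICU utilization via diabetes prevalence → screening uptake → ICU utilization); primary-care visit rate (to average patient age via primary-care visit rate → flu incidence → average patient age; to ICU utilization via primary-care visit rate → screening uptake → ICU utilization).
Every other variable lacks a causal path to at least one of average patient age and ICU utilization.

2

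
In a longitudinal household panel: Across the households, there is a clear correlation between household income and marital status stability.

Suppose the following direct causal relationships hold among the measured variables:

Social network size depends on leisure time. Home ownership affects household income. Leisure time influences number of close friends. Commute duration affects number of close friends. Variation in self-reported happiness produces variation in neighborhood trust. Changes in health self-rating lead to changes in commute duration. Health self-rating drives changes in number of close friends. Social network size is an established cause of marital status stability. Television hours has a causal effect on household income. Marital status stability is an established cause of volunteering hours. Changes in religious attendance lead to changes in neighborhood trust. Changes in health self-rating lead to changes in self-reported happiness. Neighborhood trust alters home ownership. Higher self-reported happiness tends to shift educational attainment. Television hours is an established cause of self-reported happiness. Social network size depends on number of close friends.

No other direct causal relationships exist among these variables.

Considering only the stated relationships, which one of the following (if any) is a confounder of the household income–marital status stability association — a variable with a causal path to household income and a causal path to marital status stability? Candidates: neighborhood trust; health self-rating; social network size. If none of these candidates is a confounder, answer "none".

Health self-rating causes household income (health self-rating → self-reported happiness → neighborhood trust → home ownership → household income) and also causes marital status stability (health self-rating → number of close friends → social network size → marital status stability); it is a common cause of both.
Each of the other candidates lacks a causal path to at least one of household income and marital status stability, so they do not confound the relationship.

health self-rating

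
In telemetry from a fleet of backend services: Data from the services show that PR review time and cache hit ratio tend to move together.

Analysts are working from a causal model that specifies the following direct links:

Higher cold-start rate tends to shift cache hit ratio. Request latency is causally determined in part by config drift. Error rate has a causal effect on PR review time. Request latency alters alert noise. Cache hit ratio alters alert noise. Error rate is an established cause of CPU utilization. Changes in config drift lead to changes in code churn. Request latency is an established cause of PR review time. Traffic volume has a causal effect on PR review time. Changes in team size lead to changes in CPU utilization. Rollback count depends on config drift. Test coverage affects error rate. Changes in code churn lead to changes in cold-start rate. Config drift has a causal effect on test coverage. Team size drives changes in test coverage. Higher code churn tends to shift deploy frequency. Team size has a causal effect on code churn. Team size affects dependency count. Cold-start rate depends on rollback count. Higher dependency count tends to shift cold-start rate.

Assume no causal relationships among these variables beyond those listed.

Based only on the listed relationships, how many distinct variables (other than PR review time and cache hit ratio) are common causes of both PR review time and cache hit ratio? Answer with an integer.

2

The common causes are: config drift (to PR review time via config drift → request latency → PR review time; to cache hit ratio via config drift → rollback count → cold-start rate → cache hit ratio); team size (to PR review time via team size → test coverage → error rate → PR review time; to cache hit ratio via team size → code churn → cold-start rate → cache hit ratio).
Every other variable lacks a causal path to at least one of PR review time and cache hit ratio.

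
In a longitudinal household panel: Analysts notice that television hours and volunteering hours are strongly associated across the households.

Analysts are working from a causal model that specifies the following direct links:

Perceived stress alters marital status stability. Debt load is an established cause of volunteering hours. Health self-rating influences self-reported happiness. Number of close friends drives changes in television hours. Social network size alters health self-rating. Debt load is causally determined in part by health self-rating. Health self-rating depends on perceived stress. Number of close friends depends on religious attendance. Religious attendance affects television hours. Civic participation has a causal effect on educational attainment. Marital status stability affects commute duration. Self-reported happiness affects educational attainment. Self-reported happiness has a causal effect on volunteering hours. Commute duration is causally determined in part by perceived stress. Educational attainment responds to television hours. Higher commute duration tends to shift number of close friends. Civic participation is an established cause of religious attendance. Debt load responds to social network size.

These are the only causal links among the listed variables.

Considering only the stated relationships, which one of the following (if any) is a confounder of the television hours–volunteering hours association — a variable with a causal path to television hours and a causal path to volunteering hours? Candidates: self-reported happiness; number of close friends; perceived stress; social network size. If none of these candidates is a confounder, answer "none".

Perceived stress causes television hours (perceived stress → commute duration → number of close friends → television hours) and also causes volunteering hours (perceived stress → health self-rating → debt load → volunteering hours); it is a common cause of both.
Each of the other candidates lacks a causal path to at least one of television hours and volunteering hours, so they do not confound the relationship.

perceived stress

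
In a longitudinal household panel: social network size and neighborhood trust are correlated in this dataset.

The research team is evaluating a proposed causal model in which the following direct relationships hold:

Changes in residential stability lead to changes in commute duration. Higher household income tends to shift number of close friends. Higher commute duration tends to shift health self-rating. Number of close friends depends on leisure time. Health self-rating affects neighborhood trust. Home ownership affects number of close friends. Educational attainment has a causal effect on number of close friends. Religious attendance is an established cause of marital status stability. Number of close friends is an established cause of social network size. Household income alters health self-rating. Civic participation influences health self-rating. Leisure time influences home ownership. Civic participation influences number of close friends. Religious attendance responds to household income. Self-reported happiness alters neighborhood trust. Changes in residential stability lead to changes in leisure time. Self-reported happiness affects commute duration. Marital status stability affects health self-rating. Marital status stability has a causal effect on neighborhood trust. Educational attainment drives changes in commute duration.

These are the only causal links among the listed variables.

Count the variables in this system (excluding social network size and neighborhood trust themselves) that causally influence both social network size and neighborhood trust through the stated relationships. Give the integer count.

The common causes are: civic participation (to social network size via civic participation → number of close friends → social network size; to neighborhood trust via civic participation → health self-rating → neighborhood trust); educational attainment (to social network size via educational attainment → number of close friends → social network size; to neighborhood trust via educational attainment → commute duration → health self-rating → neighborhood trust); household income (to social network size via household income → number of close friends → social network size; to neighborhood trust via household income → health self-rating → neighborhood trust); residential stability (to social network size via residential stability → leisure time → number of close friends → social network size; to neighborhood trust via residential stability → commute duration → health self-rating → neighborhood trust).
Every other variable lacks a causal path to at least one of social network size and neighborhood trust.

4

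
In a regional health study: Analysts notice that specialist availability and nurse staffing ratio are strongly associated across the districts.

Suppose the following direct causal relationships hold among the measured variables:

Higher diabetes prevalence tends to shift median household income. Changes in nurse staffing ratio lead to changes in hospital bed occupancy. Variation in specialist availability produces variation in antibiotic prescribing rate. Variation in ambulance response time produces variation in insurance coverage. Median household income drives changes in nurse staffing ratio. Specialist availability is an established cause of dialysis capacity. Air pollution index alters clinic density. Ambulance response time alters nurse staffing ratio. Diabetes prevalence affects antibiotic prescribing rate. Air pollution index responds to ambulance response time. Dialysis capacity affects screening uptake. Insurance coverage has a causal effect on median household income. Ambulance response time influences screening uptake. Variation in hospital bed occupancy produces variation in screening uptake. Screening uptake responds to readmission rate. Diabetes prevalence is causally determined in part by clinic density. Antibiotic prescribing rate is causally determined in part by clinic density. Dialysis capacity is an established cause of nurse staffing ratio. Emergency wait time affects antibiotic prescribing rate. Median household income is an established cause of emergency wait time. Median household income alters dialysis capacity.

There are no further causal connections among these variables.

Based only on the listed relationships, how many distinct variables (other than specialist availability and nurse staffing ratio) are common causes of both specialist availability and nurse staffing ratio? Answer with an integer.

0

No listed variable has a causal path to both specialist availability and nurse staffing ratio, so there are no common causes.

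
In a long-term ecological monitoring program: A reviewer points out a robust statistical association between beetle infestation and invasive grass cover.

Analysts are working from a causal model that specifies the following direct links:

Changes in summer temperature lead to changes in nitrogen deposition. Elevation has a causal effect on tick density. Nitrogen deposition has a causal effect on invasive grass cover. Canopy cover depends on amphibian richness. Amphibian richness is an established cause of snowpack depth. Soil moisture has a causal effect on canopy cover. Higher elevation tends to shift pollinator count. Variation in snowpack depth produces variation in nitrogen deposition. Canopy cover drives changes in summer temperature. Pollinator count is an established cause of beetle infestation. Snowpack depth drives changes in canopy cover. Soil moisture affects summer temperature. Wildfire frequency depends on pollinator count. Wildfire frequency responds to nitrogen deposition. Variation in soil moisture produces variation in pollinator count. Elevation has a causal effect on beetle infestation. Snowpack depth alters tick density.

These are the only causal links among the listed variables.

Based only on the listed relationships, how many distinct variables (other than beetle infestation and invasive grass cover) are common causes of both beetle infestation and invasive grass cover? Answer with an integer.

The common causes are: soil moisture (to beetle infestation via soil moisture → pollinator count → beetle infestation; to invasive grass cover via soil moisture → summer temperature → nitrogen deposition → invasive grass cover).
Every other variable lacks a causal path to at least one of beetle infestation and invasive grass cover.

1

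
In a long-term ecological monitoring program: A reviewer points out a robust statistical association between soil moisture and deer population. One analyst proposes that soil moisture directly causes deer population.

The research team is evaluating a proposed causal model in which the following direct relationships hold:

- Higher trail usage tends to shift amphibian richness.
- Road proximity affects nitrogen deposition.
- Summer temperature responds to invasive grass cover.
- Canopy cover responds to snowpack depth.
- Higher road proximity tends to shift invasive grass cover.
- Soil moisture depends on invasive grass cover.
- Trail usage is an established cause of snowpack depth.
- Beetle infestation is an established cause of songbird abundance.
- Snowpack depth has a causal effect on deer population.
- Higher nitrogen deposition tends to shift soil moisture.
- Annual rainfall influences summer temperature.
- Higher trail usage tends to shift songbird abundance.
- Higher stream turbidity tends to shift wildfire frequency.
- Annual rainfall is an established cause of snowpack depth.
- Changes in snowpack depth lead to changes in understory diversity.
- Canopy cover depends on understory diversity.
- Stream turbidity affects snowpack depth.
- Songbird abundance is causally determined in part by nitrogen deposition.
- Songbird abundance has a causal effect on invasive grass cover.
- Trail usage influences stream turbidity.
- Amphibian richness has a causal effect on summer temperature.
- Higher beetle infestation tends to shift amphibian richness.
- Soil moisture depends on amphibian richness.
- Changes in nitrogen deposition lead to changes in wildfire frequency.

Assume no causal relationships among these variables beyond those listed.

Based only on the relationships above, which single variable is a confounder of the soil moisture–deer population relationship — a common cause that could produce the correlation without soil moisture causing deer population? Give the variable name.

Trail usage has a causal path to soil moisture (trail usage → amphibian richness → soil moisture) and a separate causal path to deer population (trail usage → snowpack depth → deer population), so it is a common cause of both.
No stated relationship gives soil moisture a causal route to deer population, so the correlation is explained by the shared upstream cause rather than a direct effect.

trail usage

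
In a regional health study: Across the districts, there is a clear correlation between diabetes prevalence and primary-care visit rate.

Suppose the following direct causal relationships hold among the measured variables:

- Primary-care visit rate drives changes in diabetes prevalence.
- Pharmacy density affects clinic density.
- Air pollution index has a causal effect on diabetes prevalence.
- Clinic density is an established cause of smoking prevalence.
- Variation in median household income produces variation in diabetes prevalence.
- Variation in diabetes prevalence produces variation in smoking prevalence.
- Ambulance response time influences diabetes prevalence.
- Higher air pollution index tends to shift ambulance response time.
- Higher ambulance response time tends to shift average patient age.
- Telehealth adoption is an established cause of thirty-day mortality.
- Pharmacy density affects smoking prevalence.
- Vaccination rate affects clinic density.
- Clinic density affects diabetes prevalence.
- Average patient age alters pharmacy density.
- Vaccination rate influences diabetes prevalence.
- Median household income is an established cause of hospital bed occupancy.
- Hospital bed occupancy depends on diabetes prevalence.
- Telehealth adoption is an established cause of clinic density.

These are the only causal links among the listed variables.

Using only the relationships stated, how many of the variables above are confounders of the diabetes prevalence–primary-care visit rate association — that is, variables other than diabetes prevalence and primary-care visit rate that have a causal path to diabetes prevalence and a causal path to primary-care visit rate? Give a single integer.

No listed variable has a causal path to both diabetes prevalence and primary-care visit rate, so there are no common causes.

0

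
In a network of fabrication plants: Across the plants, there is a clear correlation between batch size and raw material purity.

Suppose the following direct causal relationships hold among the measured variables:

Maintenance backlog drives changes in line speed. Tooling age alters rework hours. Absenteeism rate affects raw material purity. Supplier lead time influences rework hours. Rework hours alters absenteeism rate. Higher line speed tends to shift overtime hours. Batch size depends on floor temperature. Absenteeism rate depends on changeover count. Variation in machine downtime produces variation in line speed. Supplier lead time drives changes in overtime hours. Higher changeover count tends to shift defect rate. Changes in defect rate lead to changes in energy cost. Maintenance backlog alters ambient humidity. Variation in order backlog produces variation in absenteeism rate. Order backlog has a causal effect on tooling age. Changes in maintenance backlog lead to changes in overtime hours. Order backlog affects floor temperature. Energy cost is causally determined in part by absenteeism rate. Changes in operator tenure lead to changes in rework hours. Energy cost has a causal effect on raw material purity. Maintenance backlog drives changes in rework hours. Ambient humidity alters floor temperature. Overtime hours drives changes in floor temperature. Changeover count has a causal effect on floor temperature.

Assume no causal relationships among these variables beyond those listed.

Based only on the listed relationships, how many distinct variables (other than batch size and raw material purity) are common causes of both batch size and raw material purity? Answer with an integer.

4

The common causes are: changeover count (to batch size via changeover count → floor temperature → batch size; to raw material purity via changeover count → absenteeism rate → raw material purity); maintenance backlog (to batch size via maintenance backlog → overtime hours → floor temperature → batch size; to raw material purity via maintenance backlog → rework hours → absenteeism rate → raw material purity); order backlog (to batch size via order backlog → floor temperature → batch size; to raw material purity via order backlog → absenteeism rate → raw material purity); supplier lead time (to batch size via supplier lead time → overtime hours → floor temperature → batch size; to raw material purity via supplier lead time → rework hours → absenteeism rate → raw material purity).
Every other variable lacks a causal path to at least one of batch size and raw material purity.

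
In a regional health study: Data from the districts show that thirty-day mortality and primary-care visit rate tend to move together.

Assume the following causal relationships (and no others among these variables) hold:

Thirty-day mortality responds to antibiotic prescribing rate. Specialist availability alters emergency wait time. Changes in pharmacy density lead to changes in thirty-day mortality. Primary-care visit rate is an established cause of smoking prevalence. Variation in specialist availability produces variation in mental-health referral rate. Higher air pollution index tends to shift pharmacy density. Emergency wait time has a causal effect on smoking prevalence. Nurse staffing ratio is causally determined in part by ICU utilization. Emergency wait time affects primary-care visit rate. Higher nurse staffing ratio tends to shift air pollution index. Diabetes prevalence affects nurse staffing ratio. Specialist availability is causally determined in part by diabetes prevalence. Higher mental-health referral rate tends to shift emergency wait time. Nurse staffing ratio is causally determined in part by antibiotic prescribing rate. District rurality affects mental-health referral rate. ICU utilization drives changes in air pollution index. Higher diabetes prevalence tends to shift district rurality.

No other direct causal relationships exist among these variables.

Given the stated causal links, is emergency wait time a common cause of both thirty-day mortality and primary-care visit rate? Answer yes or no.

no

Emergency wait time has no stated causal path to thirty-day mortality. A confounder must cause both variables, so emergency wait time does not qualify.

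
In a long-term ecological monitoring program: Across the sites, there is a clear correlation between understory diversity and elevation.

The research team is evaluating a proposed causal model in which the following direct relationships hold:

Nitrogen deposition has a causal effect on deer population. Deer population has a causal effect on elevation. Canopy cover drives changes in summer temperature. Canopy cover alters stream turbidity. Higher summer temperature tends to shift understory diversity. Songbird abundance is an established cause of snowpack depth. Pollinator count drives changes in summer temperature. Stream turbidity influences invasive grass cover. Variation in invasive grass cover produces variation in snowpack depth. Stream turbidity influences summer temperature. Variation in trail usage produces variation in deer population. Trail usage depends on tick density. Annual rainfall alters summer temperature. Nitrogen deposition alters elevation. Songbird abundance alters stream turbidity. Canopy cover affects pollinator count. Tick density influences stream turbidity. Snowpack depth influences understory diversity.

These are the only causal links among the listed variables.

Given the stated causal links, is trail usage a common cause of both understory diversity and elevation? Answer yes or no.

no

Trail usage has no stated causal path to understory diversity. A confounder must cause both variables, so trail usage does not qualify.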